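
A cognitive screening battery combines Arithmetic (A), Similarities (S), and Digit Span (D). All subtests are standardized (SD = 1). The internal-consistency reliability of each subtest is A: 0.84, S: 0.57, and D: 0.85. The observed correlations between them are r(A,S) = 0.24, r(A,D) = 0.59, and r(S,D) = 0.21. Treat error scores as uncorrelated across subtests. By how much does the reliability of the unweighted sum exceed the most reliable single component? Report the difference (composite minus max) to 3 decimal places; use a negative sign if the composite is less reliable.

0.004

Var(sum) = 3 + 2.08 = 5.08; true-score variance = 2.26 + 2.08 = 4.34; composite reliability = 0.8543.
Max component reliability = 0.8500.
Difference = 0.8543 − 0.8500 = 0.004.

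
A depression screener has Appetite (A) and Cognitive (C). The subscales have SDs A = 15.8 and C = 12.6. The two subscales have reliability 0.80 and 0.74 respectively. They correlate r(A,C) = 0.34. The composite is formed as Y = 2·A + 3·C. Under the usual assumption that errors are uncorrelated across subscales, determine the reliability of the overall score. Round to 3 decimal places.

0.824

Var(Y) = 2²·15.8² + 3²·12.6² + 2·[6·15.8·12.6·0.34] = 2427.4 + 812.246 = 3239.65.
With uncorrelated errors the cross-covariances are all true-score covariance, so they carry over unchanged; only the diagonal terms shrink to ρᵢσᵢ².
True-score variance = [2²·15.8²·0.80 + 3²·12.6²·0.74] + 812.246 = 1856.19 + 812.246 = 2668.44.
Reliability = 2668.44 / 3239.65 = 0.824.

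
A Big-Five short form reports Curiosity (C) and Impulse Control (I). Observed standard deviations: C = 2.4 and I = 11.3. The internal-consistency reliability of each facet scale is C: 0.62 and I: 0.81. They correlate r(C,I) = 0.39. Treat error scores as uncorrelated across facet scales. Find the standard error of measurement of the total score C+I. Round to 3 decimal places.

Var(total) = 133.45 + 21.1536 = 154.604.
True-score variance = 107 + 21.1536 = 128.154, so reliability = 0.8289.
Error variance = 154.604 − 128.154 = 26.4499; SEM = √26.4499 = 5.143.

5.143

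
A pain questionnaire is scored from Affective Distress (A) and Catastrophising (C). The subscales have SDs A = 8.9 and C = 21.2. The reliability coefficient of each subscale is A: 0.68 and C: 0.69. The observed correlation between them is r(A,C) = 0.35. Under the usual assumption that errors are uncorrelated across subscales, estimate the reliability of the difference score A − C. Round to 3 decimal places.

0.585

Var(A−C) = 8.9² + 21.2² − 2·8.9·21.2·0.35 = 528.65 − 132.076 = 396.574.
With uncorrelated errors the cross-covariances are all true-score covariance, so they carry over unchanged; only the diagonal terms shrink to ρᵢσᵢ².
True-score variance = [8.9²·0.68 + 21.2²·0.69] − 132.076 = 363.976 − 132.076 = 231.9.
Reliability = 231.9 / 396.574 = 0.585.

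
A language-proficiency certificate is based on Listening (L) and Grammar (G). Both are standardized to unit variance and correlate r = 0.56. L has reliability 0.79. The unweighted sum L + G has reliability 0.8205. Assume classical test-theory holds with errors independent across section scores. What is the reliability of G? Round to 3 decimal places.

Var(L+G) = 2 + 2·0.56 = 3.120.
True-score variance = ρ_L + ρ_G + 2·0.56, so 0.8205 = (0.79 + ρ_G + 1.12) / 3.120.
ρ_G = 0.8205·3.120 − 0.79 − 1.12 = 0.650.

0.650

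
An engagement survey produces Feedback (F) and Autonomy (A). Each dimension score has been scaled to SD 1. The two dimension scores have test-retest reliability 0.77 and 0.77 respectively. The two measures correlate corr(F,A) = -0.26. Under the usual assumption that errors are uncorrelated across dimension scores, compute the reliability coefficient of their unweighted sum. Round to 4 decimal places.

0.6892

Var(F+A) = 2 + 2·[(-0.26)] = 2 − 0.52 = 1.48.
With uncorrelated errors the cross-covariances are all true-score covariance, so they carry over unchanged; only the diagonal terms shrink to ρᵢσᵢ².
True-score variance = [0.77 + 0.77] − 0.52 = 1.54 − 0.52 = 1.02.
Reliability = 1.02 / 1.48 = 0.6892.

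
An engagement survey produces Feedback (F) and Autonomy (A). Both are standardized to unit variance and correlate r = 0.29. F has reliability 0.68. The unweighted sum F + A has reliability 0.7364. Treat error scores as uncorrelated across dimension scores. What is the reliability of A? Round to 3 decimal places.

Var(F+A) = 2 + 2·0.29 = 2.580.
True-score variance = ρ_F + ρ_A + 2·0.29, so 0.7364 = (0.68 + ρ_A + 0.58) / 2.580.
ρ_A = 0.7364·2.580 − 0.68 − 0.58 = 0.640.

0.640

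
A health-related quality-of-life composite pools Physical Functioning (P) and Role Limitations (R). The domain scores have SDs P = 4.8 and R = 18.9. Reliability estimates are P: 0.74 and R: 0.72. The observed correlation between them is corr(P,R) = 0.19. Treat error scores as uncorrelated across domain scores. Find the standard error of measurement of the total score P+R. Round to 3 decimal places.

10.296

Var(total) = 380.25 + 34.4736 = 414.724.
True-score variance = 274.241 + 34.4736 = 308.714, so reliability = 0.7444.
Error variance = 414.724 − 308.714 = 106.009; SEM = √106.009 = 10.296.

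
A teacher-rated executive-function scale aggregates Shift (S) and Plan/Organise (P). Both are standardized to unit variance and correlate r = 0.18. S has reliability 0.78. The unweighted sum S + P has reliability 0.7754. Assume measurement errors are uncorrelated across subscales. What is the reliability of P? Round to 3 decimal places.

Var(S+P) = 2 + 2·0.18 = 2.360.
True-score variance = ρ_S + ρ_P + 2·0.18, so 0.7754 = (0.78 + ρ_P + 0.36) / 2.360.
ρ_P = 0.7754·2.360 − 0.78 − 0.36 = 0.690.

0.690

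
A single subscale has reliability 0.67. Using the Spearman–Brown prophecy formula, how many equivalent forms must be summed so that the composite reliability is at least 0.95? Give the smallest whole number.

10

k ≥ ρ*(1−ρ₁)/(ρ₁(1−ρ*)) = 0.95·0.33 / (0.67·0.05) = 9.358.
Smallest integer k = 10.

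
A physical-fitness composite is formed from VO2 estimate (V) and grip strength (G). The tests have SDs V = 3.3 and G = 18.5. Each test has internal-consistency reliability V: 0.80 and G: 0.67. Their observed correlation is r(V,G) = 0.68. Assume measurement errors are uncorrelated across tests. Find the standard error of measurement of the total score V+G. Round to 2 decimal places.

10.73

Var(total) = 353.14 + 83.028 = 436.168.
True-score variance = 238.019 + 83.028 = 321.048, so reliability = 0.7361.
Error variance = 436.168 − 321.048 = 115.12; SEM = √115.12 = 10.73.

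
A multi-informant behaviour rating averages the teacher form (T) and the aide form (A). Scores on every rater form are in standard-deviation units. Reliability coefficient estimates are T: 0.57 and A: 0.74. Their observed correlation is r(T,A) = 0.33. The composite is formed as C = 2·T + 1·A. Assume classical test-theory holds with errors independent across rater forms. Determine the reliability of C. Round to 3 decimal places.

Var(C) = 2² + 1 + 2·[2·0.33] = 5 + 1.32 = 6.32.
Under uncorrelated errors the observed covariances equal the true-score covariances, so only the own-variance terms attenuate.
True-score variance = [2²·0.57 + 0.74] + 1.32 = 3.02 + 1.32 = 4.34.
Reliability = 4.34 / 6.32 = 0.687.

0.687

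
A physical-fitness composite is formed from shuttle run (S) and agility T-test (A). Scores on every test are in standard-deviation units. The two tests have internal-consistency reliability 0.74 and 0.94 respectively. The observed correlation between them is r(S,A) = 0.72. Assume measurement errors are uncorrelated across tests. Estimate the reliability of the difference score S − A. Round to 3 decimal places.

0.429

Var(S−A) = 1 + 1 − 2·0.72 = 2 − 1.44 = 0.56.
Because errors are independent across components, Cov(Tᵢ,Tⱼ) = Cov(Xᵢ,Xⱼ); the off-diagonal part of the true-score variance is the same as above.
True-score variance = [0.74 + 0.94] − 1.44 = 1.68 − 1.44 = 0.24.
Reliability = 0.24 / 0.56 = 0.429.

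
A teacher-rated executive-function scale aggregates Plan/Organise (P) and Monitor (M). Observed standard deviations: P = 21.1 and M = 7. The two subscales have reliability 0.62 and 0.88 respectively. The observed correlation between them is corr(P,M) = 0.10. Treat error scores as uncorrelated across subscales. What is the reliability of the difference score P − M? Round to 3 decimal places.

0.623

Var(P−M) = 21.1² + 7² − 2·21.1·7·0.10 = 494.21 − 29.54 = 464.67.
With uncorrelated errors the cross-covariances are all true-score covariance, so they carry over unchanged; only the diagonal terms shrink to ρᵢσᵢ².
True-score variance = [21.1²·0.62 + 7²·0.88] − 29.54 = 319.15 − 29.54 = 289.61.
Reliability = 289.61 / 464.67 = 0.623.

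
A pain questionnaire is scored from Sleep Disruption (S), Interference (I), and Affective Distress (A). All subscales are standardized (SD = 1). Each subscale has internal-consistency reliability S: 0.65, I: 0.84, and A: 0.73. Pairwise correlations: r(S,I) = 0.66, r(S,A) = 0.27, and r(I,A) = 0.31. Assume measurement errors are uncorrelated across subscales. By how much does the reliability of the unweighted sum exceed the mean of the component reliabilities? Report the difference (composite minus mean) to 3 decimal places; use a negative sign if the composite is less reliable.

Var(sum) = 3 + 2.48 = 5.48; true-score variance = 2.22 + 2.48 = 4.7; composite reliability = 0.8577.
Mean component reliability = 0.7400.
Difference = 0.8577 − 0.7400 = 0.118.

0.118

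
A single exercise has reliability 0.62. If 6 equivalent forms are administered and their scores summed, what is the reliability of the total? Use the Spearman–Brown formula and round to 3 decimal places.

0.907

ρ_k = kρ / (1 + (k−1)ρ) = 6·0.62 / (1 + 5·0.62) = 3.720 / 4.100 = 0.907.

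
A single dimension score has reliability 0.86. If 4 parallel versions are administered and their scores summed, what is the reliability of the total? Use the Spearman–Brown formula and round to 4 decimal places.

ρ_k = kρ / (1 + (k−1)ρ) = 4·0.86 / (1 + 3·0.86) = 3.440 / 3.580 = 0.9609.

0.9609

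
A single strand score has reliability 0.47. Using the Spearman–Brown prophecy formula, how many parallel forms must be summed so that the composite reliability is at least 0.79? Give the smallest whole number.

5

k ≥ ρ*(1−ρ₁)/(ρ₁(1−ρ*)) = 0.79·0.53 / (0.47·0.21) = 4.242.
Smallest integer k = 5.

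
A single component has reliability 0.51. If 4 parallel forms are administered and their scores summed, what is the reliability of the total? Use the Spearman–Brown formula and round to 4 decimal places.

0.8063

ρ_k = kρ / (1 + (k−1)ρ) = 4·0.51 / (1 + 3·0.51) = 2.040 / 2.530 = 0.8063.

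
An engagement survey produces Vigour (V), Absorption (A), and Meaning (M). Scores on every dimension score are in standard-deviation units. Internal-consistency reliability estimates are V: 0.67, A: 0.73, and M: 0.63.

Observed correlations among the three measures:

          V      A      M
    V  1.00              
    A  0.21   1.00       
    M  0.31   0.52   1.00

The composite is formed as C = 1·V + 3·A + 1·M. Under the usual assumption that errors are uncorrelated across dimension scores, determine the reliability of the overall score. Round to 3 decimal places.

Var(C) = 1 + 3² + 1 + 2·[3·0.21 + 0.31 + 3·0.52] = 11 + 5 = 16.
Because errors are independent across components, Cov(Tᵢ,Tⱼ) = Cov(Xᵢ,Xⱼ); the off-diagonal part of the true-score variance is the same as above.
True-score variance = [0.67 + 3²·0.73 + 0.63] + 5 = 7.87 + 5 = 12.87.
Reliability = 12.87 / 16 = 0.804.

0.804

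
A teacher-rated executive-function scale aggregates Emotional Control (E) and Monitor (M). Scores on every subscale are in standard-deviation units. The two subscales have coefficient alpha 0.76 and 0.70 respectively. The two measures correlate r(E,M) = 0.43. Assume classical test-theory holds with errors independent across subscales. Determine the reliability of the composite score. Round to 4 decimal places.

Var(E+M) = 2 + 2·[0.43] = 2 + 0.86 = 2.86.
Under uncorrelated errors the observed covariances equal the true-score covariances, so only the own-variance terms attenuate.
True-score variance = [0.76 + 0.70] + 0.86 = 1.46 + 0.86 = 2.32.
Reliability = 2.32 / 2.86 = 0.8112.

0.8112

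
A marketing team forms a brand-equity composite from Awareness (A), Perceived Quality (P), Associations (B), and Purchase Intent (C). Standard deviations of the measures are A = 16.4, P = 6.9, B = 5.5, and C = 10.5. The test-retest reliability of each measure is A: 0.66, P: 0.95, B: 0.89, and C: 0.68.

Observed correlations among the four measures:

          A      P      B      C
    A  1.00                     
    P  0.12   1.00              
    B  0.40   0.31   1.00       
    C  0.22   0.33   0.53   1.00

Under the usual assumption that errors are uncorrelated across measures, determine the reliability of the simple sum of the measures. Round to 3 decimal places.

0.827

Var(A+P+B+C) = 16.4² + 6.9² + 5.5² + 10.5² + 2·[16.4·6.9·0.12 + 16.4·5.5·0.40 + 16.4·10.5·0.22 + 6.9·5.5·0.31 + 6.9·10.5·0.33 + 5.5·10.5·0.53] = 457.07 + 307.647 = 764.717.
Because errors are independent across components, Cov(Tᵢ,Tⱼ) = Cov(Xᵢ,Xⱼ); the off-diagonal part of the true-score variance is the same as above.
True-score variance = [16.4²·0.66 + 6.9²·0.95 + 5.5²·0.89 + 10.5²·0.68] + 307.647 = 324.636 + 307.647 = 632.283.
Reliability = 632.283 / 764.717 = 0.827.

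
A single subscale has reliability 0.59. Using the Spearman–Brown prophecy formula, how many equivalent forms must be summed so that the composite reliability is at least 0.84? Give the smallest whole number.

4

k ≥ ρ*(1−ρ₁)/(ρ₁(1−ρ*)) = 0.84·0.41 / (0.59·0.16) = 3.648.
Smallest integer k = 4.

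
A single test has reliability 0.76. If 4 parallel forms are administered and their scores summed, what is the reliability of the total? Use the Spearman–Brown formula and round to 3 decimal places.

0.927

ρ_k = kρ / (1 + (k−1)ρ) = 4·0.76 / (1 + 3·0.76) = 3.040 / 3.280 = 0.927.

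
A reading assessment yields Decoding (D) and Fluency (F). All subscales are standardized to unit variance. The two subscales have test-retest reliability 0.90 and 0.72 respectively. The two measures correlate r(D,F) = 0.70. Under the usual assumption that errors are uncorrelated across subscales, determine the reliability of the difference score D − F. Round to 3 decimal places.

Var(D−F) = 1 + 1 − 2·0.70 = 2 − 1.4 = 0.6.
Because errors are independent across components, Cov(Tᵢ,Tⱼ) = Cov(Xᵢ,Xⱼ); the off-diagonal part of the true-score variance is the same as above.
True-score variance = [0.90 + 0.72] − 1.4 = 1.62 − 1.4 = 0.22.
Reliability = 0.22 / 0.6 = 0.367.

0.367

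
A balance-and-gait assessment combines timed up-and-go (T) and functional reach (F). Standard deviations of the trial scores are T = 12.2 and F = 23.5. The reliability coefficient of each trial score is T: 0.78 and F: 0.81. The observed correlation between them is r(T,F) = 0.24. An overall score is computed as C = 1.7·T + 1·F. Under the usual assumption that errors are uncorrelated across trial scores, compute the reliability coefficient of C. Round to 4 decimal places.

0.8359

Var(C) = 1.7²·12.2² + 23.5² + 2·[1.7·12.2·23.5·0.24] = 982.398 + 233.947 = 1216.34.
With uncorrelated errors the cross-covariances are all true-score covariance, so they carry over unchanged; only the diagonal terms shrink to ρᵢσᵢ².
True-score variance = [1.7²·12.2²·0.78 + 23.5²·0.81] + 233.947 = 782.838 + 233.947 = 1016.78.
Reliability = 1016.78 / 1216.34 = 0.8359.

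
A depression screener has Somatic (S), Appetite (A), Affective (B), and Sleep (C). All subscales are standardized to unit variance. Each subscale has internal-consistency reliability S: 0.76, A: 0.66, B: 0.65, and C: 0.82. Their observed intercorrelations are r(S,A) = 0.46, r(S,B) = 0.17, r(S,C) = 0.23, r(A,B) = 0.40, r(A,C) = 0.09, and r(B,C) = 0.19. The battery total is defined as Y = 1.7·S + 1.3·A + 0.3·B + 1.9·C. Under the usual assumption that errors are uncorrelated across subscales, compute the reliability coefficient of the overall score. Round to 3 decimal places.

0.849

Var(Y) = 1.7² + 1.3² + 0.3² + 1.9² + 2·[2.21·0.46 + 0.51·0.17 + 3.23·0.23 + 0.39·0.40 + 2.47·0.09 + 0.57·0.19] = 8.28 + 4.6656 = 12.9456.
Under uncorrelated errors the observed covariances equal the true-score covariances, so only the own-variance terms attenuate.
True-score variance = [1.7²·0.76 + 1.3²·0.66 + 0.3²·0.65 + 1.9²·0.82] + 4.6656 = 6.3305 + 4.6656 = 10.9961.
Reliability = 10.9961 / 12.9456 = 0.849.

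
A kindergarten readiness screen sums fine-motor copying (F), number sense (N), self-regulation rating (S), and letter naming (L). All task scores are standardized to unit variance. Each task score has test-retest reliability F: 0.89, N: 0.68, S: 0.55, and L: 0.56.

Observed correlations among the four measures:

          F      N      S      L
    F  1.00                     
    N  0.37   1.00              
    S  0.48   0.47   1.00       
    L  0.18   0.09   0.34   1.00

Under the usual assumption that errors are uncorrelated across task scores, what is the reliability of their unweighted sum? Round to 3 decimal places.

Var(F+N+S+L) = 4 + 2·[0.37 + 0.48 + 0.18 + 0.47 + 0.09 + 0.34] = 4 + 3.86 = 7.86.
With uncorrelated errors the cross-covariances are all true-score covariance, so they carry over unchanged; only the diagonal terms shrink to ρᵢσᵢ².
True-score variance = [0.89 + 0.68 + 0.55 + 0.56] + 3.86 = 2.68 + 3.86 = 6.54.
Reliability = 6.54 / 7.86 = 0.832.

0.832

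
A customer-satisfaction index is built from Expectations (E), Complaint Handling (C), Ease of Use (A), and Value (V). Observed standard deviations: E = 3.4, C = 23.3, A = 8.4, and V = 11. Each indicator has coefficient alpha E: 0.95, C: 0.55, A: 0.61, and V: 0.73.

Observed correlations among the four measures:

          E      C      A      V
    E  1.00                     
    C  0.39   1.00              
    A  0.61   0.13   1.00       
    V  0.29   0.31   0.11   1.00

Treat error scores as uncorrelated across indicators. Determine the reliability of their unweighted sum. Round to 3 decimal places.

Var(E+C+A+V) = 3.4² + 23.3² + 8.4² + 11² + 2·[3.4·23.3·0.39 + 3.4·8.4·0.61 + 3.4·11·0.29 + 23.3·8.4·0.13 + 23.3·11·0.31 + 8.4·11·0.11] = 746.01 + 348.448 = 1094.46.
With uncorrelated errors the cross-covariances are all true-score covariance, so they carry over unchanged; only the diagonal terms shrink to ρᵢσᵢ².
True-score variance = [3.4²·0.95 + 23.3²·0.55 + 8.4²·0.61 + 11²·0.73] + 348.448 = 440.943 + 348.448 = 789.391.
Reliability = 789.391 / 1094.46 = 0.721.

0.721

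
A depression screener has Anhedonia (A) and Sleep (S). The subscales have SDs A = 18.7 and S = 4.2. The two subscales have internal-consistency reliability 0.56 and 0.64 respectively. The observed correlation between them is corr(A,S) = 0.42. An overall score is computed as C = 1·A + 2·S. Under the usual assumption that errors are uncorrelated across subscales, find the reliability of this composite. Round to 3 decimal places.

Var(C) = 18.7² + 2²·4.2² + 2·[2·18.7·4.2·0.42] = 420.25 + 131.947 = 552.197.
Because errors are independent across components, Cov(Tᵢ,Tⱼ) = Cov(Xᵢ,Xⱼ); the off-diagonal part of the true-score variance is the same as above.
True-score variance = [18.7²·0.56 + 2²·4.2²·0.64] + 131.947 = 240.985 + 131.947 = 372.932.
Reliability = 372.932 / 552.197 = 0.675.

0.675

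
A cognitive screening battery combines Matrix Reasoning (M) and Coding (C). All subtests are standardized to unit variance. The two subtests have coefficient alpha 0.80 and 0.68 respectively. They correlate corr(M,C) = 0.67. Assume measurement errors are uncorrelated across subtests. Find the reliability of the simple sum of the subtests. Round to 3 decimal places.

0.844

Var(M+C) = 2 + 2·[0.67] = 2 + 1.34 = 3.34.
Because errors are independent across components, Cov(Tᵢ,Tⱼ) = Cov(Xᵢ,Xⱼ); the off-diagonal part of the true-score variance is the same as above.
True-score variance = [0.80 + 0.68] + 1.34 = 1.48 + 1.34 = 2.82.
Reliability = 2.82 / 3.34 = 0.844.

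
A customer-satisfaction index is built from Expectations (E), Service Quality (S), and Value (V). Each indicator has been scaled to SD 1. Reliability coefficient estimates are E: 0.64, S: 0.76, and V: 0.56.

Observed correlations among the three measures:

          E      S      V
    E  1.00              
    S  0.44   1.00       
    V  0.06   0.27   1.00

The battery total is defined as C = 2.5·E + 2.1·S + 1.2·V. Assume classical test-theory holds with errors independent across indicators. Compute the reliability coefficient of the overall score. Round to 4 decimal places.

0.7862

Var(C) = 2.5² + 2.1² + 1.2² + 2·[5.25·0.44 + 3·0.06 + 2.52·0.27] = 12.1 + 6.3408 = 18.4408.
Under uncorrelated errors the observed covariances equal the true-score covariances, so only the own-variance terms attenuate.
True-score variance = [2.5²·0.64 + 2.1²·0.76 + 1.2²·0.56] + 6.3408 = 8.158 + 6.3408 = 14.4988.
Reliability = 14.4988 / 18.4408 = 0.7862.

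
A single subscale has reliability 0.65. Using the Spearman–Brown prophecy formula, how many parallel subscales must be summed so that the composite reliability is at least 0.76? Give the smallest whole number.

k ≥ ρ*(1−ρ₁)/(ρ₁(1−ρ*)) = 0.76·0.35 / (0.65·0.24) = 1.705.
Smallest integer k = 2.

2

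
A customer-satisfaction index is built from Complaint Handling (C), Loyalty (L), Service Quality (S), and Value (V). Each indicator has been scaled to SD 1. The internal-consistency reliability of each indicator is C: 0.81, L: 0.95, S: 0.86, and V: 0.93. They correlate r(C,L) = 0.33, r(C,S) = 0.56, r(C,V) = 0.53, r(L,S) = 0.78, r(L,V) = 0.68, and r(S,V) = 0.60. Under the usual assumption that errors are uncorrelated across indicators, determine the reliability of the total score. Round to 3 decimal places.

Var(C+L+S+V) = 4 + 2·[0.33 + 0.56 + 0.53 + 0.78 + 0.68 + 0.60] = 4 + 6.96 = 10.96.
Under uncorrelated errors the observed covariances equal the true-score covariances, so only the own-variance terms attenuate.
True-score variance = [0.81 + 0.95 + 0.86 + 0.93] + 6.96 = 3.55 + 6.96 = 10.51.
Reliability = 10.51 / 10.96 = 0.959.

0.959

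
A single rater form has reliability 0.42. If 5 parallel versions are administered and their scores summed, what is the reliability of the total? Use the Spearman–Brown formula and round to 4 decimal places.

0.7836

ρ_k = kρ / (1 + (k−1)ρ) = 5·0.42 / (1 + 4·0.42) = 2.100 / 2.680 = 0.7836.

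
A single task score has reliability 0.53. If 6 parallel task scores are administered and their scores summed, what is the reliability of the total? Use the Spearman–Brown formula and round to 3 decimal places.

ρ_k = kρ / (1 + (k−1)ρ) = 6·0.53 / (1 + 5·0.53) = 3.180 / 3.650 = 0.871.

0.871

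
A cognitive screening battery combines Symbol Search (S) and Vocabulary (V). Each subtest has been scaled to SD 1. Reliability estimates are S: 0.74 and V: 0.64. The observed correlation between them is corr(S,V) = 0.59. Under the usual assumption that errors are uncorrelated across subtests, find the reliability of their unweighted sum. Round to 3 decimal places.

0.805

Var(S+V) = 2 + 2·[0.59] = 2 + 1.18 = 3.18.
With uncorrelated errors the cross-covariances are all true-score covariance, so they carry over unchanged; only the diagonal terms shrink to ρᵢσᵢ².
True-score variance = [0.74 + 0.64] + 1.18 = 1.38 + 1.18 = 2.56.
Reliability = 2.56 / 3.18 = 0.805.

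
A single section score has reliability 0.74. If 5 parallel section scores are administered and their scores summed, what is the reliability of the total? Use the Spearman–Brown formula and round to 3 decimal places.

ρ_k = kρ / (1 + (k−1)ρ) = 5·0.74 / (1 + 4·0.74) = 3.700 / 3.960 = 0.934.

0.934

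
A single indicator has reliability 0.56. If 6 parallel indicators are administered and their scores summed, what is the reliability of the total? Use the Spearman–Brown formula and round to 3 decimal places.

ρ_k = kρ / (1 + (k−1)ρ) = 6·0.56 / (1 + 5·0.56) = 3.360 / 3.800 = 0.884.

0.884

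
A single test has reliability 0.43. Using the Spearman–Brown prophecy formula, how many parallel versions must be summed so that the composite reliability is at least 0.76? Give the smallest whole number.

5

k ≥ ρ*(1−ρ₁)/(ρ₁(1−ρ*)) = 0.76·0.57 / (0.43·0.24) = 4.198.
Smallest integer k = 5.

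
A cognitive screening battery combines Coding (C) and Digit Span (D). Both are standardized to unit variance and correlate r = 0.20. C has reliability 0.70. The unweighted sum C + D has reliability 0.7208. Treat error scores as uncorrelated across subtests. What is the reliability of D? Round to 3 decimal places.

0.630

Var(C+D) = 2 + 2·0.20 = 2.400.
True-score variance = ρ_C + ρ_D + 2·0.20, so 0.7208 = (0.70 + ρ_D + 0.40) / 2.400.
ρ_D = 0.7208·2.400 − 0.70 − 0.40 = 0.630.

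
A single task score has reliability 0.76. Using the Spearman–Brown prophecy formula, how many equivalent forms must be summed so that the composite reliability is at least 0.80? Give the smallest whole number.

2

k ≥ ρ*(1−ρ₁)/(ρ₁(1−ρ*)) = 0.80·0.24 / (0.76·0.20) = 1.263.
Smallest integer k = 2.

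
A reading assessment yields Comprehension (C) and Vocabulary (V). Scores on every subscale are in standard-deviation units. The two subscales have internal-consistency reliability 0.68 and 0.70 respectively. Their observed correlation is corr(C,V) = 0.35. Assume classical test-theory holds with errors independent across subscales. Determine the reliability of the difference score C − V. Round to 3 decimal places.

Var(C−V) = 1 + 1 − 2·0.35 = 2 − 0.7 = 1.3.
With uncorrelated errors the cross-covariances are all true-score covariance, so they carry over unchanged; only the diagonal terms shrink to ρᵢσᵢ².
True-score variance = [0.68 + 0.70] − 0.7 = 1.38 − 0.7 = 0.68.
Reliability = 0.68 / 1.3 = 0.523.

0.523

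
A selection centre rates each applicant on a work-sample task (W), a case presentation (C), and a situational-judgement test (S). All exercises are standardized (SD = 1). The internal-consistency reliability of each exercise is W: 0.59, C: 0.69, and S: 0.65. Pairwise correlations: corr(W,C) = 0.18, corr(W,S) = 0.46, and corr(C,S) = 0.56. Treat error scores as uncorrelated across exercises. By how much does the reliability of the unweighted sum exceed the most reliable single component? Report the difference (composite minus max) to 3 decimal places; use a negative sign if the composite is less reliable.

0.112

Var(sum) = 3 + 2.4 = 5.4; true-score variance = 1.93 + 2.4 = 4.33; composite reliability = 0.8019.
Max component reliability = 0.6900.
Difference = 0.8019 − 0.6900 = 0.112.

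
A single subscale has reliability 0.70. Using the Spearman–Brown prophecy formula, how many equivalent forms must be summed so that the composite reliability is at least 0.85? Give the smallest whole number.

k ≥ ρ*(1−ρ₁)/(ρ₁(1−ρ*)) = 0.85·0.30 / (0.70·0.15) = 2.429.
Smallest integer k = 3.

3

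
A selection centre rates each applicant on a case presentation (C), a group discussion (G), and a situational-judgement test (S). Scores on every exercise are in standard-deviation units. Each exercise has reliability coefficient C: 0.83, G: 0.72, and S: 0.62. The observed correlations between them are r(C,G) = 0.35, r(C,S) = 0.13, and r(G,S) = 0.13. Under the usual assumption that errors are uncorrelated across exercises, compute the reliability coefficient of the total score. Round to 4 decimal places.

Var(C+G+S) = 3 + 2·[0.35 + 0.13 + 0.13] = 3 + 1.22 = 4.22.
Under uncorrelated errors the observed covariances equal the true-score covariances, so only the own-variance terms attenuate.
True-score variance = [0.83 + 0.72 + 0.62] + 1.22 = 2.17 + 1.22 = 3.39.
Reliability = 3.39 / 4.22 = 0.8033.

0.8033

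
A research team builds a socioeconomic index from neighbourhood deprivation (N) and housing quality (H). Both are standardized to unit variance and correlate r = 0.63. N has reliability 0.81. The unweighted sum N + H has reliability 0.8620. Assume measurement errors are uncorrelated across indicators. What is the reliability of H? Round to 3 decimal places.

Var(N+H) = 2 + 2·0.63 = 3.260.
True-score variance = ρ_N + ρ_H + 2·0.63, so 0.8620 = (0.81 + ρ_H + 1.26) / 3.260.
ρ_H = 0.8620·3.260 − 0.81 − 1.26 = 0.740.

0.740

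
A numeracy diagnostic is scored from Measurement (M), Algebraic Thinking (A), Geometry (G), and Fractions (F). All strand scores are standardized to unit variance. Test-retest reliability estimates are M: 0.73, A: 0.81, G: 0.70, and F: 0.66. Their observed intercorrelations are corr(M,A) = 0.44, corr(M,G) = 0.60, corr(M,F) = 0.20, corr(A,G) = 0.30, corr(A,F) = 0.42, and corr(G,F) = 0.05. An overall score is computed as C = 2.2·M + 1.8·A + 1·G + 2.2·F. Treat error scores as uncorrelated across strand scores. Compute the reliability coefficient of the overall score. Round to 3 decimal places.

0.855

Var(C) = 2.2² + 1.8² + 1 + 2.2² + 2·[3.96·0.44 + 2.2·0.60 + 4.84·0.20 + 1.8·0.30 + 3.96·0.42 + 2.2·0.05] = 13.92 + 12.6872 = 26.6072.
Because errors are independent across components, Cov(Tᵢ,Tⱼ) = Cov(Xᵢ,Xⱼ); the off-diagonal part of the true-score variance is the same as above.
True-score variance = [2.2²·0.73 + 1.8²·0.81 + 0.70 + 2.2²·0.66] + 12.6872 = 10.052 + 12.6872 = 22.7392.
Reliability = 22.7392 / 26.6072 = 0.855.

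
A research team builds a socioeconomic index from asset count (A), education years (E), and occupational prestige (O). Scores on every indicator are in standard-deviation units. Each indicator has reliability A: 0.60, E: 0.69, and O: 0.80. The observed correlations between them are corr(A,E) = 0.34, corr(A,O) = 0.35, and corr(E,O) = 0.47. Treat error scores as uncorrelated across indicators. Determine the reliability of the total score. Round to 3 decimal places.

Var(A+E+O) = 3 + 2·[0.34 + 0.35 + 0.47] = 3 + 2.32 = 5.32.
Because errors are independent across components, Cov(Tᵢ,Tⱼ) = Cov(Xᵢ,Xⱼ); the off-diagonal part of the true-score variance is the same as above.
True-score variance = [0.60 + 0.69 + 0.80] + 2.32 = 2.09 + 2.32 = 4.41.
Reliability = 4.41 / 5.32 = 0.829.

0.829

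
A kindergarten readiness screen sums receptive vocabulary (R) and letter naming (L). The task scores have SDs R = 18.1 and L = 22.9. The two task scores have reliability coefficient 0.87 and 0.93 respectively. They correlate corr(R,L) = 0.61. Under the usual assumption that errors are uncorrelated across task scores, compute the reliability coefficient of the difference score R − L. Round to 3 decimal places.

Var(R−L) = 18.1² + 22.9² − 2·18.1·22.9·0.61 = 852.02 − 505.678 = 346.342.
Because errors are independent across components, Cov(Tᵢ,Tⱼ) = Cov(Xᵢ,Xⱼ); the off-diagonal part of the true-score variance is the same as above.
True-score variance = [18.1²·0.87 + 22.9²·0.93] − 505.678 = 772.722 − 505.678 = 267.044.
Reliability = 267.044 / 346.342 = 0.771.

0.771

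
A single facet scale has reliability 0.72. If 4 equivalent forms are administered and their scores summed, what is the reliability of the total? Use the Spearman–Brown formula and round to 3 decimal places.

0.911

ρ_k = kρ / (1 + (k−1)ρ) = 4·0.72 / (1 + 3·0.72) = 2.880 / 3.160 = 0.911.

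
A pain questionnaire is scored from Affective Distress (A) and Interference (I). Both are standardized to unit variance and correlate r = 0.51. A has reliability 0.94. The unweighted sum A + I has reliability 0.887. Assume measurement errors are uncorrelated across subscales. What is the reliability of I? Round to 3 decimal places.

0.719

Var(A+I) = 2 + 2·0.51 = 3.020.
True-score variance = ρ_A + ρ_I + 2·0.51, so 0.887 = (0.94 + ρ_I + 1.02) / 3.020.
ρ_I = 0.887·3.020 − 0.94 − 1.02 = 0.719.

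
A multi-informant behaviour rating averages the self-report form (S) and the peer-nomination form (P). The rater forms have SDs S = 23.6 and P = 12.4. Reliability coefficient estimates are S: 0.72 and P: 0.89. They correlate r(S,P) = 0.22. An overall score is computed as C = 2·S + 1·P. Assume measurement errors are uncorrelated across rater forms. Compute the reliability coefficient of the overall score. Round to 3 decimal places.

Var(C) = 2²·23.6² + 12.4² + 2·[2·23.6·12.4·0.22] = 2381.6 + 257.523 = 2639.12.
With uncorrelated errors the cross-covariances are all true-score covariance, so they carry over unchanged; only the diagonal terms shrink to ρᵢσᵢ².
True-score variance = [2²·23.6²·0.72 + 12.4²·0.89] + 257.523 = 1740.89 + 257.523 = 1998.41.
Reliability = 1998.41 / 2639.12 = 0.757.

0.757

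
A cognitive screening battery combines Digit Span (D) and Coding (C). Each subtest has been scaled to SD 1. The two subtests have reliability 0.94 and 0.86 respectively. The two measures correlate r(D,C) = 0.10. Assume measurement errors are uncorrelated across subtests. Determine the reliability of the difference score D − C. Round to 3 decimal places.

0.889

Var(D−C) = 1 + 1 − 2·0.10 = 2 − 0.2 = 1.8.
Because errors are independent across components, Cov(Tᵢ,Tⱼ) = Cov(Xᵢ,Xⱼ); the off-diagonal part of the true-score variance is the same as above.
True-score variance = [0.94 + 0.86] − 0.2 = 1.8 − 0.2 = 1.6.
Reliability = 1.6 / 1.8 = 0.889.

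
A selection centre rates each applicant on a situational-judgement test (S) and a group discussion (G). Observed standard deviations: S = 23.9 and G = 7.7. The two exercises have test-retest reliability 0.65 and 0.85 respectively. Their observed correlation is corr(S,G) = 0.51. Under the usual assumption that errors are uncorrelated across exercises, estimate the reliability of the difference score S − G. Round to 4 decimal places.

Var(S−G) = 23.9² + 7.7² − 2·23.9·7.7·0.51 = 630.5 − 187.711 = 442.789.
With uncorrelated errors the cross-covariances are all true-score covariance, so they carry over unchanged; only the diagonal terms shrink to ρᵢσᵢ².
True-score variance = [23.9²·0.65 + 7.7²·0.85] − 187.711 = 421.683 − 187.711 = 233.972.
Reliability = 233.972 / 442.789 = 0.5284.

0.5284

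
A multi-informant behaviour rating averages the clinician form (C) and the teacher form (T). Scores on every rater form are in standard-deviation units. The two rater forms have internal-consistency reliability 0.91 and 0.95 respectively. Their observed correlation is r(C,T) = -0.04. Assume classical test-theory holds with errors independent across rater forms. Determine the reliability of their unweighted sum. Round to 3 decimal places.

Var(C+T) = 2 + 2·[(-0.04)] = 2 − 0.08 = 1.92.
Under uncorrelated errors the observed covariances equal the true-score covariances, so only the own-variance terms attenuate.
True-score variance = [0.91 + 0.95] − 0.08 = 1.86 − 0.08 = 1.78.
Reliability = 1.78 / 1.92 = 0.927.

0.927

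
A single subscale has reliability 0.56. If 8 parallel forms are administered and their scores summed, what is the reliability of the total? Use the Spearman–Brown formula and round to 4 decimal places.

ρ_k = kρ / (1 + (k−1)ρ) = 8·0.56 / (1 + 7·0.56) = 4.480 / 4.920 = 0.9106.

0.9106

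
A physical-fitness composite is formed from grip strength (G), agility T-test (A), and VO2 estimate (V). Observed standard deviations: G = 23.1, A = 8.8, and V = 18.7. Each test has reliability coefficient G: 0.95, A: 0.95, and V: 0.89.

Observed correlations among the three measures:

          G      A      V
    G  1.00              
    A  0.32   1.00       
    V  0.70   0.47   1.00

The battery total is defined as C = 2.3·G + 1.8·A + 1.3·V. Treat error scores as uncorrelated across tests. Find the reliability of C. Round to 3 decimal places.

Var(C) = 2.3²·23.1² + 1.8²·8.8² + 1.3²·18.7² + 2·[4.14·23.1·8.8·0.32 + 2.99·23.1·18.7·0.70 + 2.34·8.8·18.7·0.47] = 3664.68 + 2708.8 = 6373.48.
Under uncorrelated errors the observed covariances equal the true-score covariances, so only the own-variance terms attenuate.
True-score variance = [2.3²·23.1²·0.95 + 1.8²·8.8²·0.95 + 1.3²·18.7²·0.89] + 2708.8 = 3445.99 + 2708.8 = 6154.79.
Reliability = 6154.79 / 6373.48 = 0.966.

0.966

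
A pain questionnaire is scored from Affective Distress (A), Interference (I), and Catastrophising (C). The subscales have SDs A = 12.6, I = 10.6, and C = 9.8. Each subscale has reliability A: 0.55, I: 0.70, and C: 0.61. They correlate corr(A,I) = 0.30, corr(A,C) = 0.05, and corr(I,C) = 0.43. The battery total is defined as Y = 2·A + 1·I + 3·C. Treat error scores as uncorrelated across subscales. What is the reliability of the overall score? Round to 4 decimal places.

Var(Y) = 2²·12.6² + 10.6² + 3²·9.8² + 2·[2·12.6·10.6·0.30 + 6·12.6·9.8·0.05 + 3·10.6·9.8·0.43] = 1611.76 + 502.37 = 2114.13.
With uncorrelated errors the cross-covariances are all true-score covariance, so they carry over unchanged; only the diagonal terms shrink to ρᵢσᵢ².
True-score variance = [2²·12.6²·0.55 + 10.6²·0.70 + 3²·9.8²·0.61] + 502.37 = 955.184 + 502.37 = 1457.55.
Reliability = 1457.55 / 2114.13 = 0.6894.

0.6894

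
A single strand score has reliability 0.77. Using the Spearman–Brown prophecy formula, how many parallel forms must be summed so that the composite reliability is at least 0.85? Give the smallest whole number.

2

k ≥ ρ*(1−ρ₁)/(ρ₁(1−ρ*)) = 0.85·0.23 / (0.77·0.15) = 1.693.
Smallest integer k = 2.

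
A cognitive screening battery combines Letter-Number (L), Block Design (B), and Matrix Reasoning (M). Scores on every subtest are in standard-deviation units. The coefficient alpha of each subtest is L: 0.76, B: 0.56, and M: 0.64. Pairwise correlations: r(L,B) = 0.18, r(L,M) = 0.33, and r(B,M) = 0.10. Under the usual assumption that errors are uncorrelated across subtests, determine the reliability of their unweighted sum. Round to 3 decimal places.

0.754

Var(L+B+M) = 3 + 2·[0.18 + 0.33 + 0.10] = 3 + 1.22 = 4.22.
Under uncorrelated errors the observed covariances equal the true-score covariances, so only the own-variance terms attenuate.
True-score variance = [0.76 + 0.56 + 0.64] + 1.22 = 1.96 + 1.22 = 3.18.
Reliability = 3.18 / 4.22 = 0.754.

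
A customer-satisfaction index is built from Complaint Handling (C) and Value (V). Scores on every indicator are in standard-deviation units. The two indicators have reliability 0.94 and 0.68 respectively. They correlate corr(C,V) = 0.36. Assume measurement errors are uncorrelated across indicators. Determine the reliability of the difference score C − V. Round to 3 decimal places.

Var(C−V) = 1 + 1 − 2·0.36 = 2 − 0.72 = 1.28.
With uncorrelated errors the cross-covariances are all true-score covariance, so they carry over unchanged; only the diagonal terms shrink to ρᵢσᵢ².
True-score variance = [0.94 + 0.68] − 0.72 = 1.62 − 0.72 = 0.9.
Reliability = 0.9 / 1.28 = 0.703.

0.703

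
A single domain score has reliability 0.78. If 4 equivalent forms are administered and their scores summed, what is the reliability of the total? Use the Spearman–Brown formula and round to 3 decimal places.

ρ_k = kρ / (1 + (k−1)ρ) = 4·0.78 / (1 + 3·0.78) = 3.120 / 3.340 = 0.934.

0.934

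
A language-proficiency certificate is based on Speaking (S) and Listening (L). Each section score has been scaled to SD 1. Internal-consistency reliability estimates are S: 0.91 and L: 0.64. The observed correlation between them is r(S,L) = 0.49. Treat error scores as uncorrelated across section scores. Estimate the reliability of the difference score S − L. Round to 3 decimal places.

Var(S−L) = 1 + 1 − 2·0.49 = 2 − 0.98 = 1.02.
Because errors are independent across components, Cov(Tᵢ,Tⱼ) = Cov(Xᵢ,Xⱼ); the off-diagonal part of the true-score variance is the same as above.
True-score variance = [0.91 + 0.64] − 0.98 = 1.55 − 0.98 = 0.57.
Reliability = 0.57 / 1.02 = 0.559.

0.559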